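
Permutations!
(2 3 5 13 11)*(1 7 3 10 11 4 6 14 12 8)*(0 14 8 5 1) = [14, 7, 10, 1, 6, 13, 8, 3, 0, 9, 11, 2, 5, 4, 12] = (0 14 12 5 13 4 6 8)(1 7 3)(2 10 11)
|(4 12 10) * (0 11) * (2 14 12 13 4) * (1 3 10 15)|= 14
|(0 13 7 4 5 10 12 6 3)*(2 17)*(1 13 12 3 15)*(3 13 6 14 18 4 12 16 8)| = 24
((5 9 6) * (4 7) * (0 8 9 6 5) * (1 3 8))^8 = ((0 1 3 8 9 5 6)(4 7))^8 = (0 1 3 8 9 5 6)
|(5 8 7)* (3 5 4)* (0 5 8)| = |(0 5)(3 8 7 4)| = 4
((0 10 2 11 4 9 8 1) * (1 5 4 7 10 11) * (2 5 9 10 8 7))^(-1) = (0 1 2 11)(4 5 10)(7 9 8) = ((0 11 2 1)(4 10 5)(7 8 9))^(-1)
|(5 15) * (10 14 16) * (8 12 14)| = 10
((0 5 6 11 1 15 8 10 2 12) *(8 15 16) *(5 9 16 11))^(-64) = ((0 9 16 8 10 2 12)(1 11)(5 6))^(-64) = (0 12 2 10 8 16 9)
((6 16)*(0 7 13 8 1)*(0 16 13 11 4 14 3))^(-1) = ((0 7 11 4 14 3)(1 16 6 13 8))^(-1) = (0 3 14 4 11 7)(1 8 13 6 16)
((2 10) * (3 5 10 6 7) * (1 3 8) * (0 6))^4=(0 1 2 8 10 7 5 6 3)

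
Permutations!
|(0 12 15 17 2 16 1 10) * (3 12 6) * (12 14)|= 11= |(0 6 3 14 12 15 17 2 16 1 10)|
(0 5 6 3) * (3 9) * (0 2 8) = (0 5 6 9 3 2 8) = [5, 1, 8, 2, 4, 6, 9, 7, 0, 3]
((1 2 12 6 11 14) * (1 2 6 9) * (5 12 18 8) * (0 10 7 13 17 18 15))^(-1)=(0 15 2 14 11 6 1 9 12 5 8 18 17 13 7 10)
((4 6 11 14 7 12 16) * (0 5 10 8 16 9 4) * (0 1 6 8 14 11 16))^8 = (0 8 4 9 12 7 14 10 5)(1 16 6)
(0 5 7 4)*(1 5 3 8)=(0 3 8 1 5 7 4)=[3, 5, 2, 8, 0, 7, 6, 4, 1]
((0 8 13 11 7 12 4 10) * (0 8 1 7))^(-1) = (0 11 13 8 10 4 12 7 1)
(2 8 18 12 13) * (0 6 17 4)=[6, 1, 8, 3, 0, 5, 17, 7, 18, 9, 10, 11, 13, 2, 14, 15, 16, 4, 12]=(0 6 17 4)(2 8 18 12 13)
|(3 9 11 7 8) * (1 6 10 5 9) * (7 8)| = 8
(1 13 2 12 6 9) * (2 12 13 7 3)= (1 7 3 2 13 12 6 9)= [0, 7, 13, 2, 4, 5, 9, 3, 8, 1, 10, 11, 6, 12]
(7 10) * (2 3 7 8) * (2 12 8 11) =(2 3 7 10 11)(8 12) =[0, 1, 3, 7, 4, 5, 6, 10, 12, 9, 11, 2, 8]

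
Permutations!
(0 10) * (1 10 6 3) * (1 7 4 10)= (0 6 3 7 4 10)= [6, 1, 2, 7, 10, 5, 3, 4, 8, 9, 0]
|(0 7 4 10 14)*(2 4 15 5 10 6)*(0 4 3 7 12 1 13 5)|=|(0 12 1 13 5 10 14 4 6 2 3 7 15)|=13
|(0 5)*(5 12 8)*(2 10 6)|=|(0 12 8 5)(2 10 6)|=12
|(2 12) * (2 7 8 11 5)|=|(2 12 7 8 11 5)|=6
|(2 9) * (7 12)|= |(2 9)(7 12)|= 2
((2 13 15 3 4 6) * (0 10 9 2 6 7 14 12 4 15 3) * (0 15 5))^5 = ((15)(0 10 9 2 13 3 5)(4 7 14 12))^5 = (15)(0 3 2 10 5 13 9)(4 7 14 12)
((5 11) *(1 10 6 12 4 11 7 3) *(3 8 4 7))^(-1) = (1 3 5 11 4 8 7 12 6 10) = ((1 10 6 12 7 8 4 11 5 3))^(-1)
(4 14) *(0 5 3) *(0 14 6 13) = (0 5 3 14 4 6 13) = [5, 1, 2, 14, 6, 3, 13, 7, 8, 9, 10, 11, 12, 0, 4]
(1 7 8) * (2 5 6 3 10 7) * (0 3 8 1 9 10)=(0 3)(1 2 5 6 8 9 10 7)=[3, 2, 5, 0, 4, 6, 8, 1, 9, 10, 7]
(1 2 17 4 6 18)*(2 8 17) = [0, 8, 2, 3, 6, 5, 18, 7, 17, 9, 10, 11, 12, 13, 14, 15, 16, 4, 1] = (1 8 17 4 6 18)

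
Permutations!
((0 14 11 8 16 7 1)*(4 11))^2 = ((0 14 4 11 8 16 7 1))^2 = (0 4 8 7)(1 14 11 16)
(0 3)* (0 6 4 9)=[3, 1, 2, 6, 9, 5, 4, 7, 8, 0]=(0 3 6 4 9)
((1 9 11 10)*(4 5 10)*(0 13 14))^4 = ((0 13 14)(1 9 11 4 5 10))^4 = (0 13 14)(1 5 11)(4 9 10)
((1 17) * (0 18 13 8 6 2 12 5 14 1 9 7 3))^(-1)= ((0 18 13 8 6 2 12 5 14 1 17 9 7 3))^(-1)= (0 3 7 9 17 1 14 5 12 2 6 8 13 18)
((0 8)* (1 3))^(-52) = (8)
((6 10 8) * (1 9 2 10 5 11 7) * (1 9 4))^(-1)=(1 4)(2 9 7 11 5 6 8 10)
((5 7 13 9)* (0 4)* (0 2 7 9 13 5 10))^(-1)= ((13)(0 4 2 7 5 9 10))^(-1)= (13)(0 10 9 5 7 2 4)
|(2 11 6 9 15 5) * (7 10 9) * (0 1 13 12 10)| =|(0 1 13 12 10 9 15 5 2 11 6 7)| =12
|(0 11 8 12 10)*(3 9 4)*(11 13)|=6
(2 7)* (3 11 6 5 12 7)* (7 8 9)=(2 3 11 6 5 12 8 9 7)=[0, 1, 3, 11, 4, 12, 5, 2, 9, 7, 10, 6, 8]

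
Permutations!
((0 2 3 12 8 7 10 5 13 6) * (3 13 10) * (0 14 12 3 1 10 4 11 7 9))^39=((0 2 13 6 14 12 8 9)(1 10 5 4 11 7))^39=(0 9 8 12 14 6 13 2)(1 4)(5 7)(10 11)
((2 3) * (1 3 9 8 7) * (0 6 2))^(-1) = (0 3 1 7 8 9 2 6)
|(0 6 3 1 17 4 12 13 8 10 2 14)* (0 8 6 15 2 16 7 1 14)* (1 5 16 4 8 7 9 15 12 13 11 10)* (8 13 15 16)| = 126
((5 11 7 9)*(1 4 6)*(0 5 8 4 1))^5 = ((0 5 11 7 9 8 4 6))^5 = (0 8 11 6 9 5 4 7)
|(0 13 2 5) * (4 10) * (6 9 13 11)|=|(0 11 6 9 13 2 5)(4 10)|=14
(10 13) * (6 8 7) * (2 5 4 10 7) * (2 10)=[0, 1, 5, 3, 2, 4, 8, 6, 10, 9, 13, 11, 12, 7]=(2 5 4)(6 8 10 13 7)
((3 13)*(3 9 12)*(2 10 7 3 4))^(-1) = (2 4 12 9 13 3 7 10)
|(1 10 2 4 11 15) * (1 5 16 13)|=|(1 10 2 4 11 15 5 16 13)|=9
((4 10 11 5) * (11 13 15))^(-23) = (4 10 13 15 11 5)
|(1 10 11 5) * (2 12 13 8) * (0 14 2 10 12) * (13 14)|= |(0 13 8 10 11 5 1 12 14 2)|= 10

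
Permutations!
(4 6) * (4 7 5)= [0, 1, 2, 3, 6, 4, 7, 5]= (4 6 7 5)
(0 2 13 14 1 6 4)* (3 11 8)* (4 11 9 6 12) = (0 2 13 14 1 12 4)(3 9 6 11 8) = [2, 12, 13, 9, 0, 5, 11, 7, 3, 6, 10, 8, 4, 14, 1]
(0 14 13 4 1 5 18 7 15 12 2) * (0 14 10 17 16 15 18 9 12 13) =(0 10 17 16 15 13 4 1 5 9 12 2 14)(7 18) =[10, 5, 14, 3, 1, 9, 6, 18, 8, 12, 17, 11, 2, 4, 0, 13, 15, 16, 7]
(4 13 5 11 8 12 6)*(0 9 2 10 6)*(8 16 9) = (0 8 12)(2 10 6 4 13 5 11 16 9) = [8, 1, 10, 3, 13, 11, 4, 7, 12, 2, 6, 16, 0, 5, 14, 15, 9]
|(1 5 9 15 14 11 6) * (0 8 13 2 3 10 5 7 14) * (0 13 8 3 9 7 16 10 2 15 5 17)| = |(0 3 2 9 5 7 14 11 6 1 16 10 17)(13 15)| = 26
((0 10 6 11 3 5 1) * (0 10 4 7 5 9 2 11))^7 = ((0 4 7 5 1 10 6)(2 11 3 9))^7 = (2 9 3 11)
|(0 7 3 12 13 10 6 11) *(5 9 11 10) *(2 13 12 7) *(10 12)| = |(0 2 13 5 9 11)(3 7)(6 12 10)| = 6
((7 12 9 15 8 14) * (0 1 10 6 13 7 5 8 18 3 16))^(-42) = (0 12)(1 9)(3 13)(6 18)(7 16)(10 15)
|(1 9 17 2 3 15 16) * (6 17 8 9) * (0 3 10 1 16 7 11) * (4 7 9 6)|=13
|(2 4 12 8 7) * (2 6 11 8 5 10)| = |(2 4 12 5 10)(6 11 8 7)| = 20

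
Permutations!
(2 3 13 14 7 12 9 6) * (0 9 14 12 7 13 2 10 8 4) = (0 9 6 10 8 4)(2 3)(12 14 13) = [9, 1, 3, 2, 0, 5, 10, 7, 4, 6, 8, 11, 14, 12, 13]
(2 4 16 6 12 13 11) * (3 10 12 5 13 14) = [0, 1, 4, 10, 16, 13, 5, 7, 8, 9, 12, 2, 14, 11, 3, 15, 6] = (2 4 16 6 5 13 11)(3 10 12 14)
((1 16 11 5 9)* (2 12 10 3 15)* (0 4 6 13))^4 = (1 9 5 11 16)(2 15 3 10 12)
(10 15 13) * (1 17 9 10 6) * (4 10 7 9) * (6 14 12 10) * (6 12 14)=(1 17 4 12 10 15 13 6)(7 9)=[0, 17, 2, 3, 12, 5, 1, 9, 8, 7, 15, 11, 10, 6, 14, 13, 16, 4]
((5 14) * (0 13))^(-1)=(0 13)(5 14)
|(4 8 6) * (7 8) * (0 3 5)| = 12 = |(0 3 5)(4 7 8 6)|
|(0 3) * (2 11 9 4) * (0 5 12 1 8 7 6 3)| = |(1 8 7 6 3 5 12)(2 11 9 4)| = 28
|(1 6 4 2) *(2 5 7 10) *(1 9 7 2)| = |(1 6 4 5 2 9 7 10)| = 8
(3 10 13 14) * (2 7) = (2 7)(3 10 13 14) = [0, 1, 7, 10, 4, 5, 6, 2, 8, 9, 13, 11, 12, 14, 3]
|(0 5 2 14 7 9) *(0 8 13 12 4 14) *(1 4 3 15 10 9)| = 84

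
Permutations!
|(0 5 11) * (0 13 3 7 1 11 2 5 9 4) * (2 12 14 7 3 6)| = 9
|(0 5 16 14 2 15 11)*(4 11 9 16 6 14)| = 10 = |(0 5 6 14 2 15 9 16 4 11)|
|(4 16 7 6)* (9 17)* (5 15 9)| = |(4 16 7 6)(5 15 9 17)| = 4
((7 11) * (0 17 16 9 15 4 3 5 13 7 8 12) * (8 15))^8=(0 16 8)(3 5 13 7 11 15 4)(9 12 17)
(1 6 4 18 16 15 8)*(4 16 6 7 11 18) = (1 7 11 18 6 16 15 8) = [0, 7, 2, 3, 4, 5, 16, 11, 1, 9, 10, 18, 12, 13, 14, 8, 15, 17, 6]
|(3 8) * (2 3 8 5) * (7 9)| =|(2 3 5)(7 9)| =6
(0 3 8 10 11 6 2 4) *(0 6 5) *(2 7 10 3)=(0 2 4 6 7 10 11 5)(3 8)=[2, 1, 4, 8, 6, 0, 7, 10, 3, 9, 11, 5]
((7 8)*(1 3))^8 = (8)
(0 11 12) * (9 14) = (0 11 12)(9 14) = [11, 1, 2, 3, 4, 5, 6, 7, 8, 14, 10, 12, 0, 13, 9]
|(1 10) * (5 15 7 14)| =4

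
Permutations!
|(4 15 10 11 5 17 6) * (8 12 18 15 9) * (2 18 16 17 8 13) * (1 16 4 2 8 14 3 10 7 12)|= 65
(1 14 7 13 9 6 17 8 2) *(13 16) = (1 14 7 16 13 9 6 17 8 2) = [0, 14, 1, 3, 4, 5, 17, 16, 2, 6, 10, 11, 12, 9, 7, 15, 13, 8]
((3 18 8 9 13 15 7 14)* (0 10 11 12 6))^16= (18)(0 10 11 12 6)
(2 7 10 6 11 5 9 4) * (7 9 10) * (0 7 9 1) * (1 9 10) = (0 7 10 6 11 5 1)(2 9 4) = [7, 0, 9, 3, 2, 1, 11, 10, 8, 4, 6, 5]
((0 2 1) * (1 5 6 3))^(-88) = (0 5 3)(1 2 6) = ((0 2 5 6 3 1))^(-88)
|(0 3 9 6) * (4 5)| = 4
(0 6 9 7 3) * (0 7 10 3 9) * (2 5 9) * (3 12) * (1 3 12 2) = (12)(0 6)(1 3 7)(2 5 9 10) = [6, 3, 5, 7, 4, 9, 0, 1, 8, 10, 2, 11, 12]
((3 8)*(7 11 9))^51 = ((3 8)(7 11 9))^51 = (11)(3 8)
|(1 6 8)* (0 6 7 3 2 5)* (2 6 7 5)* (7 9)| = 8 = |(0 9 7 3 6 8 1 5)|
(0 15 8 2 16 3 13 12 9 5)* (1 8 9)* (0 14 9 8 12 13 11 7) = (0 15 8 2 16 3 11 7)(1 12)(5 14 9) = [15, 12, 16, 11, 4, 14, 6, 0, 2, 5, 10, 7, 1, 13, 9, 8, 3]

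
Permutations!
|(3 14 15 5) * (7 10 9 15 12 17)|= 9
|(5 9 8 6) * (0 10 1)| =|(0 10 1)(5 9 8 6)| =12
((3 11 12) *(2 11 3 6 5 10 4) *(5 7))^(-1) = ((2 11 12 6 7 5 10 4))^(-1) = (2 4 10 5 7 6 12 11)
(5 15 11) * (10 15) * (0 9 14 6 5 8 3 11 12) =(0 9 14 6 5 10 15 12)(3 11 8) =[9, 1, 2, 11, 4, 10, 5, 7, 3, 14, 15, 8, 0, 13, 6, 12]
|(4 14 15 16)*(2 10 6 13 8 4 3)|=|(2 10 6 13 8 4 14 15 16 3)|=10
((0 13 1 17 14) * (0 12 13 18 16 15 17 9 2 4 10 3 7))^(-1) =((0 18 16 15 17 14 12 13 1 9 2 4 10 3 7))^(-1) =(0 7 3 10 4 2 9 1 13 12 14 17 15 16 18)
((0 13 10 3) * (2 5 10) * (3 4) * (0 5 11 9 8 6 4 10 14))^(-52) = ((0 13 2 11 9 8 6 4 3 5 14))^(-52) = (0 11 6 5 13 9 4 14 2 8 3)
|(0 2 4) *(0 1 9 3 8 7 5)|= |(0 2 4 1 9 3 8 7 5)|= 9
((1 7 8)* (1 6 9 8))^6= (9)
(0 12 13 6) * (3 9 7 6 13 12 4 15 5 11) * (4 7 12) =(0 7 6)(3 9 12 4 15 5 11) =[7, 1, 2, 9, 15, 11, 0, 6, 8, 12, 10, 3, 4, 13, 14, 5]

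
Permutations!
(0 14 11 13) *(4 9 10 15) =(0 14 11 13)(4 9 10 15) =[14, 1, 2, 3, 9, 5, 6, 7, 8, 10, 15, 13, 12, 0, 11, 4]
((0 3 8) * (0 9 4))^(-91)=((0 3 8 9 4))^(-91)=(0 4 9 8 3)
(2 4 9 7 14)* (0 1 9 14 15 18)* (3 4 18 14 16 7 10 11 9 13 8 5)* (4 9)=[1, 13, 18, 9, 16, 3, 6, 15, 5, 10, 11, 4, 12, 8, 2, 14, 7, 17, 0]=(0 1 13 8 5 3 9 10 11 4 16 7 15 14 2 18)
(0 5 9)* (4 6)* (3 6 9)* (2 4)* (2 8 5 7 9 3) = (0 7 9)(2 4 3 6 8 5) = [7, 1, 4, 6, 3, 2, 8, 9, 5, 0]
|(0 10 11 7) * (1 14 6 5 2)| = 20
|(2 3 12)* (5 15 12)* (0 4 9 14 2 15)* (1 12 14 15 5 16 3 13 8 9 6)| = |(0 4 6 1 12 5)(2 13 8 9 15 14)(3 16)| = 6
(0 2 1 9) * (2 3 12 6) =(0 3 12 6 2 1 9) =[3, 9, 1, 12, 4, 5, 2, 7, 8, 0, 10, 11, 6]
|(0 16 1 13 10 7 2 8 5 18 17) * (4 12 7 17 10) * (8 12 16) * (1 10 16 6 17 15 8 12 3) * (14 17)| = |(0 12 7 2 3 1 13 4 6 14 17)(5 18 16 10 15 8)| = 66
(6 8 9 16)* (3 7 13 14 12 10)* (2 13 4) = (2 13 14 12 10 3 7 4)(6 8 9 16) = [0, 1, 13, 7, 2, 5, 8, 4, 9, 16, 3, 11, 10, 14, 12, 15, 6]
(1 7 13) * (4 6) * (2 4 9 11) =(1 7 13)(2 4 6 9 11) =[0, 7, 4, 3, 6, 5, 9, 13, 8, 11, 10, 2, 12, 1]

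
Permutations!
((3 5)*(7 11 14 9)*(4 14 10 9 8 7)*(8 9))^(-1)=(3 5)(4 9 14)(7 8 10 11)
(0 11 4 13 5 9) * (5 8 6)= (0 11 4 13 8 6 5 9)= [11, 1, 2, 3, 13, 9, 5, 7, 6, 0, 10, 4, 12, 8]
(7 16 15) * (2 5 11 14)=(2 5 11 14)(7 16 15)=[0, 1, 5, 3, 4, 11, 6, 16, 8, 9, 10, 14, 12, 13, 2, 7, 15]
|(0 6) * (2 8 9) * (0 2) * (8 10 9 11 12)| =15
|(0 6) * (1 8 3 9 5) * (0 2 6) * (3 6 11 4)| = 9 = |(1 8 6 2 11 4 3 9 5)|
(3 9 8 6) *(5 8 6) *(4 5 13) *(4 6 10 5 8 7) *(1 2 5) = (1 2 5 7 4 8 13 6 3 9 10) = [0, 2, 5, 9, 8, 7, 3, 4, 13, 10, 1, 11, 12, 6]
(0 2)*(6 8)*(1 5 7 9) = (0 2)(1 5 7 9)(6 8) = [2, 5, 0, 3, 4, 7, 8, 9, 6, 1]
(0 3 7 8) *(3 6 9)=(0 6 9 3 7 8)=[6, 1, 2, 7, 4, 5, 9, 8, 0, 3]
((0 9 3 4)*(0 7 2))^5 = ((0 9 3 4 7 2))^5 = (0 2 7 4 3 9)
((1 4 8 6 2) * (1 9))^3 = ((1 4 8 6 2 9))^3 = (1 6)(2 4)(8 9)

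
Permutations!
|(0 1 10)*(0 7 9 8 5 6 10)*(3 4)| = |(0 1)(3 4)(5 6 10 7 9 8)| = 6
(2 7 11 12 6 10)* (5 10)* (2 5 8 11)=(2 7)(5 10)(6 8 11 12)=[0, 1, 7, 3, 4, 10, 8, 2, 11, 9, 5, 12, 6]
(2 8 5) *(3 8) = (2 3 8 5) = [0, 1, 3, 8, 4, 2, 6, 7, 5]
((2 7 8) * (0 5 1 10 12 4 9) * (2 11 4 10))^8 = (12)(0 9 4 11 8 7 2 1 5)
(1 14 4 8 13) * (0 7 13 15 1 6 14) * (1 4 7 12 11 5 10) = (0 12 11 5 10 1)(4 8 15)(6 14 7 13) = [12, 0, 2, 3, 8, 10, 14, 13, 15, 9, 1, 5, 11, 6, 7, 4]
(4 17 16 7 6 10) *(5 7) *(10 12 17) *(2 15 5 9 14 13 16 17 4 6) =[0, 1, 15, 3, 10, 7, 12, 2, 8, 14, 6, 11, 4, 16, 13, 5, 9, 17] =(17)(2 15 5 7)(4 10 6 12)(9 14 13 16)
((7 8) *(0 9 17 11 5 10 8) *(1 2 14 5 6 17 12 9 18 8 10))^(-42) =(0 8)(1 14)(2 5)(7 18)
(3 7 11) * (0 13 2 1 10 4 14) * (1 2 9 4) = [13, 10, 2, 7, 14, 5, 6, 11, 8, 4, 1, 3, 12, 9, 0] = (0 13 9 4 14)(1 10)(3 7 11)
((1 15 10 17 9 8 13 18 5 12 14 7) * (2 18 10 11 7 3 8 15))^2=((1 2 18 5 12 14 3 8 13 10 17 9 15 11 7))^2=(1 18 12 3 13 17 15 7 2 5 14 8 10 9 11)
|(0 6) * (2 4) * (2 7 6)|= |(0 2 4 7 6)|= 5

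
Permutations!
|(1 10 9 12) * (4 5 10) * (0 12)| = |(0 12 1 4 5 10 9)| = 7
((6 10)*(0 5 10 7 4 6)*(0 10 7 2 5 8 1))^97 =(10)(0 8 1)(2 7 6 5 4)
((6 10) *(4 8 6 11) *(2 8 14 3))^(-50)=(2 14 11 6)(3 4 10 8)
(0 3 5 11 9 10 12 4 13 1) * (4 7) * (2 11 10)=(0 3 5 10 12 7 4 13 1)(2 11 9)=[3, 0, 11, 5, 13, 10, 6, 4, 8, 2, 12, 9, 7, 1]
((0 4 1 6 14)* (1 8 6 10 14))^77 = (14) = ((0 4 8 6 1 10 14))^77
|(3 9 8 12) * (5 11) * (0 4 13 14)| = |(0 4 13 14)(3 9 8 12)(5 11)| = 4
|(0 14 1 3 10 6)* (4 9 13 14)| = |(0 4 9 13 14 1 3 10 6)| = 9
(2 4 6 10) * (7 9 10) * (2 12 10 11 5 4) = (4 6 7 9 11 5)(10 12) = [0, 1, 2, 3, 6, 4, 7, 9, 8, 11, 12, 5, 10]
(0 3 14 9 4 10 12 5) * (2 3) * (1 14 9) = (0 2 3 9 4 10 12 5)(1 14) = [2, 14, 3, 9, 10, 0, 6, 7, 8, 4, 12, 11, 5, 13, 1]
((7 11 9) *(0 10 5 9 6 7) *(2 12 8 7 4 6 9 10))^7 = (12)(4 6)(5 10)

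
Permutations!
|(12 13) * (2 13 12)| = 2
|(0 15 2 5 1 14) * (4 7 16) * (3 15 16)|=|(0 16 4 7 3 15 2 5 1 14)|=10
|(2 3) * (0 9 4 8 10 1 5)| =|(0 9 4 8 10 1 5)(2 3)| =14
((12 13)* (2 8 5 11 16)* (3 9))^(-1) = (2 16 11 5 8)(3 9)(12 13)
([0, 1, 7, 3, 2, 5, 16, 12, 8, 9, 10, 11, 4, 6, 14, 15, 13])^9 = (16)(2 7 12 4)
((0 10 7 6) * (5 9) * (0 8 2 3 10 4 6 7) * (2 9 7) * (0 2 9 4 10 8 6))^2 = ((0 10 2 3 8 4)(5 7 9))^2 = (0 2 8)(3 4 10)(5 9 7)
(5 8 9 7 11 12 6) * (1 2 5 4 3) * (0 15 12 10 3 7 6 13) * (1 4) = [15, 2, 5, 4, 7, 8, 1, 11, 9, 6, 3, 10, 13, 0, 14, 12] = (0 15 12 13)(1 2 5 8 9 6)(3 4 7 11 10)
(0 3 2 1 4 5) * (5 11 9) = (0 3 2 1 4 11 9 5) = [3, 4, 1, 2, 11, 0, 6, 7, 8, 5, 10, 9]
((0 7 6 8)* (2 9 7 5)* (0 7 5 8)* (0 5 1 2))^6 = (9)(0 8 7 6 5)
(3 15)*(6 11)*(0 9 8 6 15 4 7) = (0 9 8 6 11 15 3 4 7) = [9, 1, 2, 4, 7, 5, 11, 0, 6, 8, 10, 15, 12, 13, 14, 3]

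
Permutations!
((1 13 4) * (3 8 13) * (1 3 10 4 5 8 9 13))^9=(1 10 4 3 9 13 5 8)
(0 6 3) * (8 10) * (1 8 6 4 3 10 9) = (0 4 3)(1 8 9)(6 10) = [4, 8, 2, 0, 3, 5, 10, 7, 9, 1, 6]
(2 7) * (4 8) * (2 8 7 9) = (2 9)(4 7 8) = [0, 1, 9, 3, 7, 5, 6, 8, 4, 2]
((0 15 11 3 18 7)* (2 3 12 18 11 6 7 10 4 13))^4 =((0 15 6 7)(2 3 11 12 18 10 4 13))^4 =(2 18)(3 10)(4 11)(12 13)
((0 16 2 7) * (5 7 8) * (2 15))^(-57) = (0 7 5 8 2 15 16)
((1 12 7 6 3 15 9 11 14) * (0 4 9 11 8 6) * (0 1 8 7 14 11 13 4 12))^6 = ((0 12 14 8 6 3 15 13 4 9 7 1))^6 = (0 15)(1 3)(4 14)(6 7)(8 9)(12 13)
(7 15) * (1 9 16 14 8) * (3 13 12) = [0, 9, 2, 13, 4, 5, 6, 15, 1, 16, 10, 11, 3, 12, 8, 7, 14] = (1 9 16 14 8)(3 13 12)(7 15)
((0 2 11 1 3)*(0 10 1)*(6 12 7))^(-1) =(0 11 2)(1 10 3)(6 7 12)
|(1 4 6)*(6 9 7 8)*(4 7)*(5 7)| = 10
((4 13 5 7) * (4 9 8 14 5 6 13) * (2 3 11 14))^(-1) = (2 8 9 7 5 14 11 3)(6 13)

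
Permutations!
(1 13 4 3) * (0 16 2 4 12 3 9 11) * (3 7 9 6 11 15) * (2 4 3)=(0 16 4 6 11)(1 13 12 7 9 15 2 3)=[16, 13, 3, 1, 6, 5, 11, 9, 8, 15, 10, 0, 7, 12, 14, 2, 4]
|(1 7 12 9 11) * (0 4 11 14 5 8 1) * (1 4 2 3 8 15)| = |(0 2 3 8 4 11)(1 7 12 9 14 5 15)| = 42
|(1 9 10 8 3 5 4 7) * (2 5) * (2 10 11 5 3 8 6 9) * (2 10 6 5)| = 5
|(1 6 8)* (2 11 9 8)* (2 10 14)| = 8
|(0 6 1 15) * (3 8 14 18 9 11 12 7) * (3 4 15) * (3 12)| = 42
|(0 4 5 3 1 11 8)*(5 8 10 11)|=6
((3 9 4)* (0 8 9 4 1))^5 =(0 8 9 1)(3 4) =((0 8 9 1)(3 4))^5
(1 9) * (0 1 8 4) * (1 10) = (0 10 1 9 8 4) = [10, 9, 2, 3, 0, 5, 6, 7, 4, 8, 1]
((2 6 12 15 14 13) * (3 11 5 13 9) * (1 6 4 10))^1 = ((1 6 12 15 14 9 3 11 5 13 2 4 10))^1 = (1 6 12 15 14 9 3 11 5 13 2 4 10)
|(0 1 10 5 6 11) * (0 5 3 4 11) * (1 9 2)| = 10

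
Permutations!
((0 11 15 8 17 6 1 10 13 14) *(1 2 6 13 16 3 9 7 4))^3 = (0 8 14 15 13 11 17)(1 3 4 16 7 10 9)(2 6)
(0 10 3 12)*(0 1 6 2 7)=(0 10 3 12 1 6 2 7)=[10, 6, 7, 12, 4, 5, 2, 0, 8, 9, 3, 11, 1]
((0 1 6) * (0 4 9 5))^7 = (0 1 6 4 9 5)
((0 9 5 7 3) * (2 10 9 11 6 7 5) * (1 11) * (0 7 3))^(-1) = (0 7 3 6 11 1)(2 9 10)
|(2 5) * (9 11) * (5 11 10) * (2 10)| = 6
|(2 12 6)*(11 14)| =6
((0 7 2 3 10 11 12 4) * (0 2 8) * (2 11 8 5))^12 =(12)(0 10 2 7 8 3 5)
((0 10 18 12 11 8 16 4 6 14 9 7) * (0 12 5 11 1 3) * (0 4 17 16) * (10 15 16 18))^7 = (0 8 11 5 18 17 16 15)(1 12 7 9 14 6 4 3)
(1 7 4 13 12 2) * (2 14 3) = (1 7 4 13 12 14 3 2) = [0, 7, 1, 2, 13, 5, 6, 4, 8, 9, 10, 11, 14, 12, 3]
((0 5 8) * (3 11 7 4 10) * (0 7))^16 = ((0 5 8 7 4 10 3 11))^16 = (11)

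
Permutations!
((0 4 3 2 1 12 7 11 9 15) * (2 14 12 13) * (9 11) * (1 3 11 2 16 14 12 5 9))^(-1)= ((0 4 11 2 3 12 7 1 13 16 14 5 9 15))^(-1)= (0 15 9 5 14 16 13 1 7 12 3 2 11 4)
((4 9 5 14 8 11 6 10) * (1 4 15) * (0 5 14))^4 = ((0 5)(1 4 9 14 8 11 6 10 15))^4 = (1 8 15 14 10 9 6 4 11)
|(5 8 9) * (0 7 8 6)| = 6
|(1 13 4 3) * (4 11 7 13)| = |(1 4 3)(7 13 11)| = 3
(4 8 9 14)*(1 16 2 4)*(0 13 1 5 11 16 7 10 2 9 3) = (0 13 1 7 10 2 4 8 3)(5 11 16 9 14) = [13, 7, 4, 0, 8, 11, 6, 10, 3, 14, 2, 16, 12, 1, 5, 15, 9]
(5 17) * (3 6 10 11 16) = (3 6 10 11 16)(5 17) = [0, 1, 2, 6, 4, 17, 10, 7, 8, 9, 11, 16, 12, 13, 14, 15, 3, 5]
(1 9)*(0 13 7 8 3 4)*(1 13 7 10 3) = (0 7 8 1 9 13 10 3 4) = [7, 9, 2, 4, 0, 5, 6, 8, 1, 13, 3, 11, 12, 10]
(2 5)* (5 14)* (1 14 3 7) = [0, 14, 3, 7, 4, 2, 6, 1, 8, 9, 10, 11, 12, 13, 5] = (1 14 5 2 3 7)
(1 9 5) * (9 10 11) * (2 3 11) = [0, 10, 3, 11, 4, 1, 6, 7, 8, 5, 2, 9] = (1 10 2 3 11 9 5)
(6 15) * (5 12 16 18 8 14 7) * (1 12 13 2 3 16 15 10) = [0, 12, 3, 16, 4, 13, 10, 5, 14, 9, 1, 11, 15, 2, 7, 6, 18, 17, 8] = (1 12 15 6 10)(2 3 16 18 8 14 7 5 13)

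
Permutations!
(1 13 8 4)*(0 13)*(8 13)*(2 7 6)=(13)(0 8 4 1)(2 7 6)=[8, 0, 7, 3, 1, 5, 2, 6, 4, 9, 10, 11, 12, 13]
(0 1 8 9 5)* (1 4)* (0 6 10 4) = (1 8 9 5 6 10 4) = [0, 8, 2, 3, 1, 6, 10, 7, 9, 5, 4]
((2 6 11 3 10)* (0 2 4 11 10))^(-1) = ((0 2 6 10 4 11 3))^(-1) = (0 3 11 4 10 6 2)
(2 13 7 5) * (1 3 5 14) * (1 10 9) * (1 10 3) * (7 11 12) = (2 13 11 12 7 14 3 5)(9 10) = [0, 1, 13, 5, 4, 2, 6, 14, 8, 10, 9, 12, 7, 11, 3]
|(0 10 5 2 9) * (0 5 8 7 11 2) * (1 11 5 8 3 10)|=|(0 1 11 2 9 8 7 5)(3 10)|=8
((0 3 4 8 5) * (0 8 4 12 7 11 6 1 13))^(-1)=((0 3 12 7 11 6 1 13)(5 8))^(-1)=(0 13 1 6 11 7 12 3)(5 8)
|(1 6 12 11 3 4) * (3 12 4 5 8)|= |(1 6 4)(3 5 8)(11 12)|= 6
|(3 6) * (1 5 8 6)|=5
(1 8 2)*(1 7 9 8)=(2 7 9 8)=[0, 1, 7, 3, 4, 5, 6, 9, 2, 8]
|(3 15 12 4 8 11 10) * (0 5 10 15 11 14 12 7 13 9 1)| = |(0 5 10 3 11 15 7 13 9 1)(4 8 14 12)| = 20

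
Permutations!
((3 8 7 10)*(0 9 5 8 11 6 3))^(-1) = ((0 9 5 8 7 10)(3 11 6))^(-1) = (0 10 7 8 5 9)(3 6 11)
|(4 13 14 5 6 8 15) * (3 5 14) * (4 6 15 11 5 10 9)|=5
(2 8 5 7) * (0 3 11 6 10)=[3, 1, 8, 11, 4, 7, 10, 2, 5, 9, 0, 6]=(0 3 11 6 10)(2 8 5 7)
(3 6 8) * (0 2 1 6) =(0 2 1 6 8 3) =[2, 6, 1, 0, 4, 5, 8, 7, 3]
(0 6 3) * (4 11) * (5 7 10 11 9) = (0 6 3)(4 9 5 7 10 11) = [6, 1, 2, 0, 9, 7, 3, 10, 8, 5, 11, 4]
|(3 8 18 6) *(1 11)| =4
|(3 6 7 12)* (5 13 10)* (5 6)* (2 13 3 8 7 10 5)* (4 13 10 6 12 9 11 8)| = 28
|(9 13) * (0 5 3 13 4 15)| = 7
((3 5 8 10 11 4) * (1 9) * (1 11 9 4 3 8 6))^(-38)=(1 5 11 10 4 6 3 9 8)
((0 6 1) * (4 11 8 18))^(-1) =(0 1 6)(4 18 8 11)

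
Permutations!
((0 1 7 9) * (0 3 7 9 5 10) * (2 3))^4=((0 1 9 2 3 7 5 10))^4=(0 3)(1 7)(2 10)(5 9)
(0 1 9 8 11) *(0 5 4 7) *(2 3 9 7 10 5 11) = [1, 7, 3, 9, 10, 4, 6, 0, 2, 8, 5, 11] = (11)(0 1 7)(2 3 9 8)(4 10 5)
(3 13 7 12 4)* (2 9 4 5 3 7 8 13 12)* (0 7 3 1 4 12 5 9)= (0 7 2)(1 4 3 5)(8 13)(9 12)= [7, 4, 0, 5, 3, 1, 6, 2, 13, 12, 10, 11, 9, 8]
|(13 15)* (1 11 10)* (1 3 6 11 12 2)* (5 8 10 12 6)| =|(1 6 11 12 2)(3 5 8 10)(13 15)| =20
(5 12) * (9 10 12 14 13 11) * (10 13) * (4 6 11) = (4 6 11 9 13)(5 14 10 12) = [0, 1, 2, 3, 6, 14, 11, 7, 8, 13, 12, 9, 5, 4, 10]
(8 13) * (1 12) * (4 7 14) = (1 12)(4 7 14)(8 13) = [0, 12, 2, 3, 7, 5, 6, 14, 13, 9, 10, 11, 1, 8, 4]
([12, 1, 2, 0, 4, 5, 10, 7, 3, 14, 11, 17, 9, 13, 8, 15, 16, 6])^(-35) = (0 12 9 14 8 3)(6 10 11 17)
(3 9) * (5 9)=(3 5 9)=[0, 1, 2, 5, 4, 9, 6, 7, 8, 3]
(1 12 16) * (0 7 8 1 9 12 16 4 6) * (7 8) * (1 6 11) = (0 8 6)(1 16 9 12 4 11) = [8, 16, 2, 3, 11, 5, 0, 7, 6, 12, 10, 1, 4, 13, 14, 15, 9]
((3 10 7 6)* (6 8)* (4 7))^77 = (3 6 8 7 4 10)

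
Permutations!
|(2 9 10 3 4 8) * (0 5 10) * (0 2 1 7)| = 8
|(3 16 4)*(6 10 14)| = |(3 16 4)(6 10 14)| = 3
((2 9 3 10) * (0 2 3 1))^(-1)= ((0 2 9 1)(3 10))^(-1)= (0 1 9 2)(3 10)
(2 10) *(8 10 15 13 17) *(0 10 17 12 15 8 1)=(0 10 2 8 17 1)(12 15 13)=[10, 0, 8, 3, 4, 5, 6, 7, 17, 9, 2, 11, 15, 12, 14, 13, 16, 1]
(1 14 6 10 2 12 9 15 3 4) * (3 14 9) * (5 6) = (1 9 15 14 5 6 10 2 12 3 4) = [0, 9, 12, 4, 1, 6, 10, 7, 8, 15, 2, 11, 3, 13, 5, 14]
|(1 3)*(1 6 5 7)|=5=|(1 3 6 5 7)|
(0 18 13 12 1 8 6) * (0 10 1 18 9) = (0 9)(1 8 6 10)(12 18 13) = [9, 8, 2, 3, 4, 5, 10, 7, 6, 0, 1, 11, 18, 12, 14, 15, 16, 17, 13]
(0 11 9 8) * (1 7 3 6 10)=[11, 7, 2, 6, 4, 5, 10, 3, 0, 8, 1, 9]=(0 11 9 8)(1 7 3 6 10)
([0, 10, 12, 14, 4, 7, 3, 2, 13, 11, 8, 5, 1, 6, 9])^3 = (1 13 14 5 12 8 3 11 2 10 6 9 7)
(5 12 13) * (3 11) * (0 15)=(0 15)(3 11)(5 12 13)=[15, 1, 2, 11, 4, 12, 6, 7, 8, 9, 10, 3, 13, 5, 14, 0]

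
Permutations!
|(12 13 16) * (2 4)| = |(2 4)(12 13 16)| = 6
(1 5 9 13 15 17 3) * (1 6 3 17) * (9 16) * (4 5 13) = [0, 13, 2, 6, 5, 16, 3, 7, 8, 4, 10, 11, 12, 15, 14, 1, 9, 17] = (17)(1 13 15)(3 6)(4 5 16 9)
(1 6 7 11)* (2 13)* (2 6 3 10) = (1 3 10 2 13 6 7 11) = [0, 3, 13, 10, 4, 5, 7, 11, 8, 9, 2, 1, 12, 6]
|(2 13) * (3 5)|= 2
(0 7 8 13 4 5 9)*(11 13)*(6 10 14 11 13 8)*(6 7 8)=[8, 1, 2, 3, 5, 9, 10, 7, 13, 0, 14, 6, 12, 4, 11]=(0 8 13 4 5 9)(6 10 14 11)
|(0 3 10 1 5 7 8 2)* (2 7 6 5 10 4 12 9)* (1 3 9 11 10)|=30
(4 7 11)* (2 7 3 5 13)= (2 7 11 4 3 5 13)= [0, 1, 7, 5, 3, 13, 6, 11, 8, 9, 10, 4, 12, 2]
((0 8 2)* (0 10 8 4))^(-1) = (0 4)(2 8 10)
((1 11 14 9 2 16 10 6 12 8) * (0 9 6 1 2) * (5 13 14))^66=(16)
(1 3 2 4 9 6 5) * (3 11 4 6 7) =(1 11 4 9 7 3 2 6 5) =[0, 11, 6, 2, 9, 1, 5, 3, 8, 7, 10, 4]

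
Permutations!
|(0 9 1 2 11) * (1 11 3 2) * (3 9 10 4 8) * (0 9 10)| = 10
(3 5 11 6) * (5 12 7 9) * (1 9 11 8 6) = [0, 9, 2, 12, 4, 8, 3, 11, 6, 5, 10, 1, 7] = (1 9 5 8 6 3 12 7 11)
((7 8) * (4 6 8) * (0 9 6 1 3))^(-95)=(0 9 6 8 7 4 1 3)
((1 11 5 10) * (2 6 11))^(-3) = (1 11)(2 5)(6 10)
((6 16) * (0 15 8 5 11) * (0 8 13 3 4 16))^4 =(0 4 15 16 13 6 3)(5 11 8)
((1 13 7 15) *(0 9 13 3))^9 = (0 13 15 3 9 7 1)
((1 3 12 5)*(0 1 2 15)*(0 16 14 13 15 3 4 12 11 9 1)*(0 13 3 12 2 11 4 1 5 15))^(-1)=((0 13)(2 12 15 16 14 3 4)(5 11 9))^(-1)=(0 13)(2 4 3 14 16 15 12)(5 9 11)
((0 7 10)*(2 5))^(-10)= (0 10 7)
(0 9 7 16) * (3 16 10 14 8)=(0 9 7 10 14 8 3 16)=[9, 1, 2, 16, 4, 5, 6, 10, 3, 7, 14, 11, 12, 13, 8, 15, 0]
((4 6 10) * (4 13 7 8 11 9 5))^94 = ((4 6 10 13 7 8 11 9 5))^94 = (4 7 5 13 9 10 11 6 8)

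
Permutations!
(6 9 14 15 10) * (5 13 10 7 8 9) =(5 13 10 6)(7 8 9 14 15) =[0, 1, 2, 3, 4, 13, 5, 8, 9, 14, 6, 11, 12, 10, 15, 7]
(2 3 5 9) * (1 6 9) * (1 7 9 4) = (1 6 4)(2 3 5 7 9) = [0, 6, 3, 5, 1, 7, 4, 9, 8, 2]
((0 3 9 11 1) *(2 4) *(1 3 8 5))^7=(0 1 5 8)(2 4)(3 9 11)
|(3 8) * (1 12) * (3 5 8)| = 2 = |(1 12)(5 8)|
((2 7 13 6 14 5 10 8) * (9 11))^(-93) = (2 6 10 7 14 8 13 5)(9 11)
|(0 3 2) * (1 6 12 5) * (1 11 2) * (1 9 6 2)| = |(0 3 9 6 12 5 11 1 2)| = 9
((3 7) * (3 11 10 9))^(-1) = ((3 7 11 10 9))^(-1) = (3 9 10 11 7)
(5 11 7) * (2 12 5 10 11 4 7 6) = (2 12 5 4 7 10 11 6) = [0, 1, 12, 3, 7, 4, 2, 10, 8, 9, 11, 6, 5]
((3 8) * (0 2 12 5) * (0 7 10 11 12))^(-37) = (0 2)(3 8)(5 11 7 12 10) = ((0 2)(3 8)(5 7 10 11 12))^(-37)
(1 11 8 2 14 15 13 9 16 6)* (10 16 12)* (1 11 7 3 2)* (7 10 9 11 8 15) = [0, 10, 14, 2, 4, 5, 8, 3, 1, 12, 16, 15, 9, 11, 7, 13, 6] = (1 10 16 6 8)(2 14 7 3)(9 12)(11 15 13)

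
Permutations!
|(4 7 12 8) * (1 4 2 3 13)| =|(1 4 7 12 8 2 3 13)| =8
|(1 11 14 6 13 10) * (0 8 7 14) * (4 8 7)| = 8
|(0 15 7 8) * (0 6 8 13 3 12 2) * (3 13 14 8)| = |(0 15 7 14 8 6 3 12 2)| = 9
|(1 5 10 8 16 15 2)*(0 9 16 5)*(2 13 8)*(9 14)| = |(0 14 9 16 15 13 8 5 10 2 1)| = 11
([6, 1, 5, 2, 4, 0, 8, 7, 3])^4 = (0 2 8)(3 6 5)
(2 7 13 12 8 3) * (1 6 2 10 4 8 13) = (1 6 2 7)(3 10 4 8)(12 13) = [0, 6, 7, 10, 8, 5, 2, 1, 3, 9, 4, 11, 13, 12]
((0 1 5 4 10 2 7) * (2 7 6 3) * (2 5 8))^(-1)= ((0 1 8 2 6 3 5 4 10 7))^(-1)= (0 7 10 4 5 3 6 2 8 1)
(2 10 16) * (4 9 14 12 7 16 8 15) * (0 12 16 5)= (0 12 7 5)(2 10 8 15 4 9 14 16)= [12, 1, 10, 3, 9, 0, 6, 5, 15, 14, 8, 11, 7, 13, 16, 4, 2]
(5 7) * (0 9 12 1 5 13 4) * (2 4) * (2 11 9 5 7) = [5, 7, 4, 3, 0, 2, 6, 13, 8, 12, 10, 9, 1, 11] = (0 5 2 4)(1 7 13 11 9 12)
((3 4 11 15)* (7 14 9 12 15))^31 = (3 15 12 9 14 7 11 4) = ((3 4 11 7 14 9 12 15))^31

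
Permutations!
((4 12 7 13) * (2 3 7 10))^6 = ((2 3 7 13 4 12 10))^6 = (2 10 12 4 13 7 3)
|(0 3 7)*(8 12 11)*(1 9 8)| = 15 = |(0 3 7)(1 9 8 12 11)|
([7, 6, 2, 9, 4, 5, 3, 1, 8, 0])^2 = [1, 3, 2, 0, 4, 5, 9, 6, 8, 7]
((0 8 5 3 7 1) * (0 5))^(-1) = ((0 8)(1 5 3 7))^(-1) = (0 8)(1 7 3 5)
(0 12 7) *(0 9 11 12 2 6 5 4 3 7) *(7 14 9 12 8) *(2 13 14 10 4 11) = (0 13 14 9 2 6 5 11 8 7 12)(3 10 4) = [13, 1, 6, 10, 3, 11, 5, 12, 7, 2, 4, 8, 0, 14, 9]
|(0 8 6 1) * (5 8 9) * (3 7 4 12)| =12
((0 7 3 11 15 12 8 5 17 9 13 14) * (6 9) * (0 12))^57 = ((0 7 3 11 15)(5 17 6 9 13 14 12 8))^57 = (0 3 15 7 11)(5 17 6 9 13 14 12 8)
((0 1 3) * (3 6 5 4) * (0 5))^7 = (0 1 6)(3 5 4)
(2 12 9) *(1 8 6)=[0, 8, 12, 3, 4, 5, 1, 7, 6, 2, 10, 11, 9]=(1 8 6)(2 12 9)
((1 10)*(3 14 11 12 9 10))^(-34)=(1 3 14 11 12 9 10)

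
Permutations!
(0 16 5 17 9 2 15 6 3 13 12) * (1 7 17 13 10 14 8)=(0 16 5 13 12)(1 7 17 9 2 15 6 3 10 14 8)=[16, 7, 15, 10, 4, 13, 3, 17, 1, 2, 14, 11, 0, 12, 8, 6, 5, 9]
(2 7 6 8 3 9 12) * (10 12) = [0, 1, 7, 9, 4, 5, 8, 6, 3, 10, 12, 11, 2] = (2 7 6 8 3 9 10 12)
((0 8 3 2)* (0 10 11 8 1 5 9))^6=(0 5)(1 9)(2 10 11 8 3)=((0 1 5 9)(2 10 11 8 3))^6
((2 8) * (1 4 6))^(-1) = ((1 4 6)(2 8))^(-1) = (1 6 4)(2 8)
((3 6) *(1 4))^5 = ((1 4)(3 6))^5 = (1 4)(3 6)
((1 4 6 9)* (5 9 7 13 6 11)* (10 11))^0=((1 4 10 11 5 9)(6 7 13))^0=(13)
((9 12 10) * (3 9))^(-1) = (3 10 12 9)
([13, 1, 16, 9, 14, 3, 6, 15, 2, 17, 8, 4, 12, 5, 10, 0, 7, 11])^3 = [3, 1, 15, 11, 8, 17, 6, 13, 7, 4, 16, 10, 12, 9, 2, 5, 0, 14]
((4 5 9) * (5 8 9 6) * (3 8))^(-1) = (3 4 9 8)(5 6)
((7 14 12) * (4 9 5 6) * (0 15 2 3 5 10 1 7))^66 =((0 15 2 3 5 6 4 9 10 1 7 14 12))^66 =(0 15 2 3 5 6 4 9 10 1 7 14 12)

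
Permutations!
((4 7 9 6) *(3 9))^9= (3 7 4 6 9)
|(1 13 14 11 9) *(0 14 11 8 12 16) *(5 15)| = 20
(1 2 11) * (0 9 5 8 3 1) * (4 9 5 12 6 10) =(0 5 8 3 1 2 11)(4 9 12 6 10) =[5, 2, 11, 1, 9, 8, 10, 7, 3, 12, 4, 0, 6]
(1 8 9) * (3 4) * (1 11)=[0, 8, 2, 4, 3, 5, 6, 7, 9, 11, 10, 1]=(1 8 9 11)(3 4)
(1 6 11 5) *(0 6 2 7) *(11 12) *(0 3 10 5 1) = [6, 2, 7, 10, 4, 0, 12, 3, 8, 9, 5, 1, 11] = (0 6 12 11 1 2 7 3 10 5)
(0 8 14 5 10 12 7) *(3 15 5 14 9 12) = (0 8 9 12 7)(3 15 5 10) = [8, 1, 2, 15, 4, 10, 6, 0, 9, 12, 3, 11, 7, 13, 14, 5]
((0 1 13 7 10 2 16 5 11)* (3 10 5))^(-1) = (0 11 5 7 13 1)(2 10 3 16)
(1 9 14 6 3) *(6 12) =(1 9 14 12 6 3) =[0, 9, 2, 1, 4, 5, 3, 7, 8, 14, 10, 11, 6, 13, 12]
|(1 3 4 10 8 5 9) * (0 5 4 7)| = |(0 5 9 1 3 7)(4 10 8)| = 6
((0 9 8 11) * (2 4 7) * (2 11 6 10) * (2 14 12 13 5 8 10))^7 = (0 8 9 6 10 2 14 4 12 7 13 11 5)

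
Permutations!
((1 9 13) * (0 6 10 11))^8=(1 13 9)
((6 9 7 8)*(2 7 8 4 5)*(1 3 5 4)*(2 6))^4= ((1 3 5 6 9 8 2 7))^4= (1 9)(2 5)(3 8)(6 7)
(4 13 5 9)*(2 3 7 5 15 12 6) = (2 3 7 5 9 4 13 15 12 6) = [0, 1, 3, 7, 13, 9, 2, 5, 8, 4, 10, 11, 6, 15, 14, 12]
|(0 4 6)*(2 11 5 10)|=|(0 4 6)(2 11 5 10)|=12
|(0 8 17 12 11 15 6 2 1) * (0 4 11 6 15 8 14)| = |(0 14)(1 4 11 8 17 12 6 2)| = 8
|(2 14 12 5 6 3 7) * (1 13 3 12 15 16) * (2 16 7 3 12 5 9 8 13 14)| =20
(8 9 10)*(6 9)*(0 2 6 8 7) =(0 2 6 9 10 7) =[2, 1, 6, 3, 4, 5, 9, 0, 8, 10, 7]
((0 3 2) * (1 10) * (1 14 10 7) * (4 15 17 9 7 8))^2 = (0 2 3)(1 4 17 7 8 15 9)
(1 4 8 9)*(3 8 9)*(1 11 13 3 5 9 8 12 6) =(1 4 8 5 9 11 13 3 12 6) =[0, 4, 2, 12, 8, 9, 1, 7, 5, 11, 10, 13, 6, 3]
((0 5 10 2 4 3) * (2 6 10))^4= ((0 5 2 4 3)(6 10))^4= (10)(0 3 4 2 5)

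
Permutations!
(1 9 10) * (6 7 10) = [0, 9, 2, 3, 4, 5, 7, 10, 8, 6, 1] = (1 9 6 7 10)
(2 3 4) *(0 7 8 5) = (0 7 8 5)(2 3 4) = [7, 1, 3, 4, 2, 0, 6, 8, 5]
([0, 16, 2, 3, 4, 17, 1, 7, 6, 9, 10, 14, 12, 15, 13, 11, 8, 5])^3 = (1 6 8 16)(5 17)(11 15 13 14)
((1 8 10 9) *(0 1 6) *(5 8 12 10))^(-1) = (0 6 9 10 12 1)(5 8)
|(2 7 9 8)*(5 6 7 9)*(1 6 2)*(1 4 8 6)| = 10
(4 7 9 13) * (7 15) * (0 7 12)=(0 7 9 13 4 15 12)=[7, 1, 2, 3, 15, 5, 6, 9, 8, 13, 10, 11, 0, 4, 14, 12]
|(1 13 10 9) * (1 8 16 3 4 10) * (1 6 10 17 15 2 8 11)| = |(1 13 6 10 9 11)(2 8 16 3 4 17 15)| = 42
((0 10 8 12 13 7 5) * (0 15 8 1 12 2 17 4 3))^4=(0 13 8 3 12 15 4 1 5 17 10 7 2)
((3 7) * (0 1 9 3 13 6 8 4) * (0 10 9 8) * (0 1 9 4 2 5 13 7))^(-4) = (0 3 9)(1 2 13)(5 6 8)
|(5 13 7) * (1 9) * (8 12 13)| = 10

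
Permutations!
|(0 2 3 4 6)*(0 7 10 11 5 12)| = 10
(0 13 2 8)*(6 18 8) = (0 13 2 6 18 8) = [13, 1, 6, 3, 4, 5, 18, 7, 0, 9, 10, 11, 12, 2, 14, 15, 16, 17, 8]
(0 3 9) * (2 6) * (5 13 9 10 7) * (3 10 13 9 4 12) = (0 10 7 5 9)(2 6)(3 13 4 12) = [10, 1, 6, 13, 12, 9, 2, 5, 8, 0, 7, 11, 3, 4]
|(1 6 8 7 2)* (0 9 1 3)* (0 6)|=15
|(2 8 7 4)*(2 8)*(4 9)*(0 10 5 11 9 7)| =|(0 10 5 11 9 4 8)| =7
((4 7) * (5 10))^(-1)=(4 7)(5 10)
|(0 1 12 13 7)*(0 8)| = |(0 1 12 13 7 8)| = 6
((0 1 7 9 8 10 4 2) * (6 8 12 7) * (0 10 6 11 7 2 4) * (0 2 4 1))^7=((1 11 7 9 12 4)(2 10)(6 8))^7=(1 11 7 9 12 4)(2 10)(6 8)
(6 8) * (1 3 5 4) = [0, 3, 2, 5, 1, 4, 8, 7, 6] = (1 3 5 4)(6 8)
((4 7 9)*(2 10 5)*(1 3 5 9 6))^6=((1 3 5 2 10 9 4 7 6))^6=(1 4 2)(3 7 10)(5 6 9)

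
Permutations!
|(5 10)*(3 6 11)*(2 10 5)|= 6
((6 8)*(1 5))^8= (8)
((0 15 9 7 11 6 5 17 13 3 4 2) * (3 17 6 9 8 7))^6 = (17)(0 3 7)(2 9 8)(4 11 15)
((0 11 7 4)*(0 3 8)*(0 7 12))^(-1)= (0 12 11)(3 4 7 8)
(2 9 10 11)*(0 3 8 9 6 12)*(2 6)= (0 3 8 9 10 11 6 12)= [3, 1, 2, 8, 4, 5, 12, 7, 9, 10, 11, 6, 0]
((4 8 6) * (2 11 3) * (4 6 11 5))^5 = ((2 5 4 8 11 3))^5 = (2 3 11 8 4 5)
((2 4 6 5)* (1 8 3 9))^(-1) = (1 9 3 8)(2 5 6 4)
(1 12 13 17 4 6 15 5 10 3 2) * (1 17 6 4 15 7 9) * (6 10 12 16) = (1 16 6 7 9)(2 17 15 5 12 13 10 3) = [0, 16, 17, 2, 4, 12, 7, 9, 8, 1, 3, 11, 13, 10, 14, 5, 6, 15]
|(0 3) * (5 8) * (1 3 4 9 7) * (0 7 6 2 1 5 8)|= 9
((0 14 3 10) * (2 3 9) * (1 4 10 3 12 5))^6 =((0 14 9 2 12 5 1 4 10))^6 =(0 1 2)(4 12 14)(5 9 10)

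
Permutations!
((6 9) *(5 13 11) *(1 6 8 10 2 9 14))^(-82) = ((1 6 14)(2 9 8 10)(5 13 11))^(-82) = (1 14 6)(2 8)(5 11 13)(9 10)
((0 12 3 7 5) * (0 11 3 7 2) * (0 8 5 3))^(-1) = (0 11 5 8 2 3 7 12)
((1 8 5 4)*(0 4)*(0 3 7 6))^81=(0 4 1 8 5 3 7 6)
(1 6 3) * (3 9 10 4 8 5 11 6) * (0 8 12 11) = (0 8 5)(1 3)(4 12 11 6 9 10) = [8, 3, 2, 1, 12, 0, 9, 7, 5, 10, 4, 6, 11]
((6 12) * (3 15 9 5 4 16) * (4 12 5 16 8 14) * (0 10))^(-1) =((0 10)(3 15 9 16)(4 8 14)(5 12 6))^(-1) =(0 10)(3 16 9 15)(4 14 8)(5 6 12)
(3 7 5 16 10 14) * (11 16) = (3 7 5 11 16 10 14) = [0, 1, 2, 7, 4, 11, 6, 5, 8, 9, 14, 16, 12, 13, 3, 15, 10]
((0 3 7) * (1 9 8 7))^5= (0 7 8 9 1 3)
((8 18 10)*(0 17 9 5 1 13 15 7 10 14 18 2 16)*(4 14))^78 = ((0 17 9 5 1 13 15 7 10 8 2 16)(4 14 18))^78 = (18)(0 15)(1 2)(5 8)(7 17)(9 10)(13 16)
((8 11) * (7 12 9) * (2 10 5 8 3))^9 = (12)(2 8)(3 5)(10 11)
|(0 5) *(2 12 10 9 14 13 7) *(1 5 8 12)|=|(0 8 12 10 9 14 13 7 2 1 5)|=11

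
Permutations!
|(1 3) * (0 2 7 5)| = |(0 2 7 5)(1 3)| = 4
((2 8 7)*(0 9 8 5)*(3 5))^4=((0 9 8 7 2 3 5))^4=(0 2 9 3 8 5 7)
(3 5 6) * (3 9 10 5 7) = (3 7)(5 6 9 10) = [0, 1, 2, 7, 4, 6, 9, 3, 8, 10, 5]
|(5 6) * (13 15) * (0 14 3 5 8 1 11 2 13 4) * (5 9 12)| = 14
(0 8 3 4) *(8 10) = (0 10 8 3 4) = [10, 1, 2, 4, 0, 5, 6, 7, 3, 9, 8]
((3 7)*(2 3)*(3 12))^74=((2 12 3 7))^74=(2 3)(7 12)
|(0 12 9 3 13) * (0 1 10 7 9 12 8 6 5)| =12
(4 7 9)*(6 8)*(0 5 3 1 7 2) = (0 5 3 1 7 9 4 2)(6 8) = [5, 7, 0, 1, 2, 3, 8, 9, 6, 4]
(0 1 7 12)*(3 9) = (0 1 7 12)(3 9) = [1, 7, 2, 9, 4, 5, 6, 12, 8, 3, 10, 11, 0]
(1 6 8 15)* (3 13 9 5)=[0, 6, 2, 13, 4, 3, 8, 7, 15, 5, 10, 11, 12, 9, 14, 1]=(1 6 8 15)(3 13 9 5)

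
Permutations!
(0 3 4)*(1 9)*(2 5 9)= (0 3 4)(1 2 5 9)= [3, 2, 5, 4, 0, 9, 6, 7, 8, 1]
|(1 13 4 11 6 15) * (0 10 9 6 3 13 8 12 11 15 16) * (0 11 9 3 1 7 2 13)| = 105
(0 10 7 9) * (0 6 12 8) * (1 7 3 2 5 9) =[10, 7, 5, 2, 4, 9, 12, 1, 0, 6, 3, 11, 8] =(0 10 3 2 5 9 6 12 8)(1 7)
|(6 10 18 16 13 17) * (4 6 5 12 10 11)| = |(4 6 11)(5 12 10 18 16 13 17)| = 21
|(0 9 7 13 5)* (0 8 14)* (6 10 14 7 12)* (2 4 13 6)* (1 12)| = 13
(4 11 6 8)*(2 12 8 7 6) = (2 12 8 4 11)(6 7) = [0, 1, 12, 3, 11, 5, 7, 6, 4, 9, 10, 2, 8]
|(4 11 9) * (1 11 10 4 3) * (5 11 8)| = |(1 8 5 11 9 3)(4 10)| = 6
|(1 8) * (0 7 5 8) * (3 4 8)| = |(0 7 5 3 4 8 1)| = 7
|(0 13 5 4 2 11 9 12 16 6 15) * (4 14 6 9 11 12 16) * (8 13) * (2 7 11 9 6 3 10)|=16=|(0 8 13 5 14 3 10 2 12 4 7 11 9 16 6 15)|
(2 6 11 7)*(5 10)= [0, 1, 6, 3, 4, 10, 11, 2, 8, 9, 5, 7]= (2 6 11 7)(5 10)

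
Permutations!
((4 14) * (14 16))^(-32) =((4 16 14))^(-32) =(4 16 14)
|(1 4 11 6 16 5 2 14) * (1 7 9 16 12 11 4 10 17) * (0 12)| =|(0 12 11 6)(1 10 17)(2 14 7 9 16 5)| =12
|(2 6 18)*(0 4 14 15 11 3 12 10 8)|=|(0 4 14 15 11 3 12 10 8)(2 6 18)|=9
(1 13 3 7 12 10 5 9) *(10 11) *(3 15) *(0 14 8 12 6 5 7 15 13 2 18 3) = (0 14 8 12 11 10 7 6 5 9 1 2 18 3 15) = [14, 2, 18, 15, 4, 9, 5, 6, 12, 1, 7, 10, 11, 13, 8, 0, 16, 17, 3]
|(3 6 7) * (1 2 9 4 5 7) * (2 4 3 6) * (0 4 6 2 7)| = 12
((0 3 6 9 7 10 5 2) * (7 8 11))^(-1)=(0 2 5 10 7 11 8 9 6 3)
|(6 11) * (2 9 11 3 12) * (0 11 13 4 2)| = 20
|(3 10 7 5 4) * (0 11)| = |(0 11)(3 10 7 5 4)| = 10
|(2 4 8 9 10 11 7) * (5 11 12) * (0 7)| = 10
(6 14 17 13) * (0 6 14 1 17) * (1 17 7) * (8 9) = (0 6 17 13 14)(1 7)(8 9) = [6, 7, 2, 3, 4, 5, 17, 1, 9, 8, 10, 11, 12, 14, 0, 15, 16, 13]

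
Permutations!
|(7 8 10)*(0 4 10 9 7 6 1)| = 15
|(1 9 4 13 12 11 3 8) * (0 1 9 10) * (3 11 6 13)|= |(0 1 10)(3 8 9 4)(6 13 12)|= 12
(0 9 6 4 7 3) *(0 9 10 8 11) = [10, 1, 2, 9, 7, 5, 4, 3, 11, 6, 8, 0] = (0 10 8 11)(3 9 6 4 7)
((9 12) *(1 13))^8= ((1 13)(9 12))^8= (13)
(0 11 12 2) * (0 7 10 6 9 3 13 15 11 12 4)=(0 12 2 7 10 6 9 3 13 15 11 4)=[12, 1, 7, 13, 0, 5, 9, 10, 8, 3, 6, 4, 2, 15, 14, 11]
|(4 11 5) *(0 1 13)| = 3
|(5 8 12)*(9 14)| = 6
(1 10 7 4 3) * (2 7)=(1 10 2 7 4 3)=[0, 10, 7, 1, 3, 5, 6, 4, 8, 9, 2]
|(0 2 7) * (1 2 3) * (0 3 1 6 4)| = 7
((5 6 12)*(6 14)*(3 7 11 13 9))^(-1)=((3 7 11 13 9)(5 14 6 12))^(-1)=(3 9 13 11 7)(5 12 6 14)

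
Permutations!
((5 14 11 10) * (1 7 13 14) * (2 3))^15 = ((1 7 13 14 11 10 5)(2 3))^15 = (1 7 13 14 11 10 5)(2 3)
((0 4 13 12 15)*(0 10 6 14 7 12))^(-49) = (0 13 4)(6 10 15 12 7 14)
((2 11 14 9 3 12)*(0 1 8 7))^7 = ((0 1 8 7)(2 11 14 9 3 12))^7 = (0 7 8 1)(2 11 14 9 3 12)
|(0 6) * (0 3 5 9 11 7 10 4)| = |(0 6 3 5 9 11 7 10 4)| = 9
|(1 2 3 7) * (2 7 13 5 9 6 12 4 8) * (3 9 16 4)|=10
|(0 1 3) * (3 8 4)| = 5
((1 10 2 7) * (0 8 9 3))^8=(10)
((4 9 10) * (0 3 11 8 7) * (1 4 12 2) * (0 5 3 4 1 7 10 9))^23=((0 4)(2 7 5 3 11 8 10 12))^23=(0 4)(2 12 10 8 11 3 5 7)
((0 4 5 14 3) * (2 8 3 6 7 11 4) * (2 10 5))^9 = ((0 10 5 14 6 7 11 4 2 8 3))^9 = (0 8 4 7 14 10 3 2 11 6 5)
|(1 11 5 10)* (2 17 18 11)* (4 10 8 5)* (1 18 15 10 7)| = |(1 2 17 15 10 18 11 4 7)(5 8)| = 18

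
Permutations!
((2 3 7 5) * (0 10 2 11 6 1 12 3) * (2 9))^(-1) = (0 2 9 10)(1 6 11 5 7 3 12)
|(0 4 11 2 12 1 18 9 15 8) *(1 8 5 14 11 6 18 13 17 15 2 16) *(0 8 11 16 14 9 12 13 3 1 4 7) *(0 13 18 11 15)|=60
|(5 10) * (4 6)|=2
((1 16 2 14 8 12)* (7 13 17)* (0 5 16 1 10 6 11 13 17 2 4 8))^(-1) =(0 14 2 13 11 6 10 12 8 4 16 5)(7 17)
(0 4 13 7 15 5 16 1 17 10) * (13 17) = (0 4 17 10)(1 13 7 15 5 16) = [4, 13, 2, 3, 17, 16, 6, 15, 8, 9, 0, 11, 12, 7, 14, 5, 1, 10]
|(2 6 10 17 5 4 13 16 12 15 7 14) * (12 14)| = 9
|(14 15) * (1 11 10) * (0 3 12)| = |(0 3 12)(1 11 10)(14 15)| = 6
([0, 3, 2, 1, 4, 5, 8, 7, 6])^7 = [0, 3, 2, 1, 4, 5, 8, 7, 6]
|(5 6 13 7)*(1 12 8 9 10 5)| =9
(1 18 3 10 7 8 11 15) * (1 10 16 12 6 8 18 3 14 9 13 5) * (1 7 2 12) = (1 3 16)(2 12 6 8 11 15 10)(5 7 18 14 9 13) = [0, 3, 12, 16, 4, 7, 8, 18, 11, 13, 2, 15, 6, 5, 9, 10, 1, 17, 14]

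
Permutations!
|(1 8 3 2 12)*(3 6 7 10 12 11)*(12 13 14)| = |(1 8 6 7 10 13 14 12)(2 11 3)| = 24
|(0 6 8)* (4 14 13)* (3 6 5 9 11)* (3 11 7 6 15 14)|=30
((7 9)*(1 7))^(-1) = ((1 7 9))^(-1) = (1 9 7)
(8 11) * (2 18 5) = (2 18 5)(8 11) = [0, 1, 18, 3, 4, 2, 6, 7, 11, 9, 10, 8, 12, 13, 14, 15, 16, 17, 5]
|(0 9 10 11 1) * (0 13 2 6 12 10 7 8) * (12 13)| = 12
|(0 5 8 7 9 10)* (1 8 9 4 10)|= |(0 5 9 1 8 7 4 10)|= 8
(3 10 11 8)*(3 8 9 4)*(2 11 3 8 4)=(2 11 9)(3 10)(4 8)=[0, 1, 11, 10, 8, 5, 6, 7, 4, 2, 3, 9]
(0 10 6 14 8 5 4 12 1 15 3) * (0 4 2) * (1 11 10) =[1, 15, 0, 4, 12, 2, 14, 7, 5, 9, 6, 10, 11, 13, 8, 3] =(0 1 15 3 4 12 11 10 6 14 8 5 2)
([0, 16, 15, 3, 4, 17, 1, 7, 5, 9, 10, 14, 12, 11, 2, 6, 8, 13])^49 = [0, 13, 8, 3, 4, 2, 17, 7, 14, 9, 10, 1, 12, 6, 16, 5, 11, 15]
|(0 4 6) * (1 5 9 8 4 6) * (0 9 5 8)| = 3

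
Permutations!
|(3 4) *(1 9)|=2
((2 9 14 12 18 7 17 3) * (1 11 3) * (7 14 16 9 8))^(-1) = (1 17 7 8 2 3 11)(9 16)(12 14 18)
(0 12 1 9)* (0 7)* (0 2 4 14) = [12, 9, 4, 3, 14, 5, 6, 2, 8, 7, 10, 11, 1, 13, 0] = (0 12 1 9 7 2 4 14)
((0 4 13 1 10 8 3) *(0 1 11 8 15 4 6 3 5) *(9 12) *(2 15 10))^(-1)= (0 5 8 11 13 4 15 2 1 3 6)(9 12)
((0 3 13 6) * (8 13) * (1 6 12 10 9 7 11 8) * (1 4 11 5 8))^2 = (0 4 1)(3 11 6)(5 13 10 7 8 12 9)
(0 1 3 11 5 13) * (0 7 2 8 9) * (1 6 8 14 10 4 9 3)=(0 6 8 3 11 5 13 7 2 14 10 4 9)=[6, 1, 14, 11, 9, 13, 8, 2, 3, 0, 4, 5, 12, 7, 10]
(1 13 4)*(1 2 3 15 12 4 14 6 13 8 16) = (1 8 16)(2 3 15 12 4)(6 13 14) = [0, 8, 3, 15, 2, 5, 13, 7, 16, 9, 10, 11, 4, 14, 6, 12, 1]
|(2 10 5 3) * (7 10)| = |(2 7 10 5 3)| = 5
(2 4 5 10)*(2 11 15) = [0, 1, 4, 3, 5, 10, 6, 7, 8, 9, 11, 15, 12, 13, 14, 2] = (2 4 5 10 11 15)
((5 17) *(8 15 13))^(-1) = (5 17)(8 13 15)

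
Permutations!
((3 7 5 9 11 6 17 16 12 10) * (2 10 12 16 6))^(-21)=((2 10 3 7 5 9 11)(6 17))^(-21)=(6 17)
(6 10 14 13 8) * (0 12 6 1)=(0 12 6 10 14 13 8 1)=[12, 0, 2, 3, 4, 5, 10, 7, 1, 9, 14, 11, 6, 8, 13]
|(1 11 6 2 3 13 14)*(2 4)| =|(1 11 6 4 2 3 13 14)| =8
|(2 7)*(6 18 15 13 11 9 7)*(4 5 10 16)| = 8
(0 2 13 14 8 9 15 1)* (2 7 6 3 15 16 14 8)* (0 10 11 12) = (0 7 6 3 15 1 10 11 12)(2 13 8 9 16 14) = [7, 10, 13, 15, 4, 5, 3, 6, 9, 16, 11, 12, 0, 8, 2, 1, 14]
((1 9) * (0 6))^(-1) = ((0 6)(1 9))^(-1) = (0 6)(1 9)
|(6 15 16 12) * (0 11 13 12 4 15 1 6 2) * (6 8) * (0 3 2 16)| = |(0 11 13 12 16 4 15)(1 8 6)(2 3)| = 42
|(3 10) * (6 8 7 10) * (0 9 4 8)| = 8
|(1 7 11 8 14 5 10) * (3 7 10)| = |(1 10)(3 7 11 8 14 5)| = 6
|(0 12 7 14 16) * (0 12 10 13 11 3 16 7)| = 14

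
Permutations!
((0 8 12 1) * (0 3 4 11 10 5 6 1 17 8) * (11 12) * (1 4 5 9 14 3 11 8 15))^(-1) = (1 15 17 12 4 6 5 3 14 9 10 11)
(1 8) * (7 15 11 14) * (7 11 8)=(1 7 15 8)(11 14)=[0, 7, 2, 3, 4, 5, 6, 15, 1, 9, 10, 14, 12, 13, 11, 8]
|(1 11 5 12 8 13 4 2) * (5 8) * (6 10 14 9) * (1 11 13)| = 12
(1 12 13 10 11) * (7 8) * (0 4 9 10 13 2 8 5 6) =(13)(0 4 9 10 11 1 12 2 8 7 5 6) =[4, 12, 8, 3, 9, 6, 0, 5, 7, 10, 11, 1, 2, 13]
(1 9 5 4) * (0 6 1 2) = (0 6 1 9 5 4 2) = [6, 9, 0, 3, 2, 4, 1, 7, 8, 5]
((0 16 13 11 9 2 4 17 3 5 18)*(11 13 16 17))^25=((0 17 3 5 18)(2 4 11 9))^25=(18)(2 4 11 9)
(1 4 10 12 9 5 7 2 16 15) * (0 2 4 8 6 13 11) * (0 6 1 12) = (0 2 16 15 12 9 5 7 4 10)(1 8)(6 13 11) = [2, 8, 16, 3, 10, 7, 13, 4, 1, 5, 0, 6, 9, 11, 14, 12, 15]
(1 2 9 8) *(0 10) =[10, 2, 9, 3, 4, 5, 6, 7, 1, 8, 0] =(0 10)(1 2 9 8)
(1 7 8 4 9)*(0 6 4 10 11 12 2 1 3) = [6, 7, 1, 0, 9, 5, 4, 8, 10, 3, 11, 12, 2] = (0 6 4 9 3)(1 7 8 10 11 12 2)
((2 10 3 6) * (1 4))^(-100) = (10)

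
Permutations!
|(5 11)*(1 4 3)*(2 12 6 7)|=|(1 4 3)(2 12 6 7)(5 11)|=12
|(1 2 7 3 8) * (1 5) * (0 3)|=|(0 3 8 5 1 2 7)|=7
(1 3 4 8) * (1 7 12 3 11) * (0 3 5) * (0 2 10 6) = [3, 11, 10, 4, 8, 2, 0, 12, 7, 9, 6, 1, 5] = (0 3 4 8 7 12 5 2 10 6)(1 11)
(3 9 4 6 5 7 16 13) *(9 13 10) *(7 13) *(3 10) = (3 7 16)(4 6 5 13 10 9) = [0, 1, 2, 7, 6, 13, 5, 16, 8, 4, 9, 11, 12, 10, 14, 15, 3]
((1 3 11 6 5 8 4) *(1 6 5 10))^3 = ((1 3 11 5 8 4 6 10))^3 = (1 5 6 3 8 10 11 4)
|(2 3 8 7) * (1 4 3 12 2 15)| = 6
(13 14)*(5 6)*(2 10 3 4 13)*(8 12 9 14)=(2 10 3 4 13 8 12 9 14)(5 6)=[0, 1, 10, 4, 13, 6, 5, 7, 12, 14, 3, 11, 9, 8, 2]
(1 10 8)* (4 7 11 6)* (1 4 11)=[0, 10, 2, 3, 7, 5, 11, 1, 4, 9, 8, 6]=(1 10 8 4 7)(6 11)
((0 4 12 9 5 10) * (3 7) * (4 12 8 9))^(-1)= ((0 12 4 8 9 5 10)(3 7))^(-1)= (0 10 5 9 8 4 12)(3 7)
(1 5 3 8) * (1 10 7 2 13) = (1 5 3 8 10 7 2 13) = [0, 5, 13, 8, 4, 3, 6, 2, 10, 9, 7, 11, 12, 1]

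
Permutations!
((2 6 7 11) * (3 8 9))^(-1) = ((2 6 7 11)(3 8 9))^(-1) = (2 11 7 6)(3 9 8)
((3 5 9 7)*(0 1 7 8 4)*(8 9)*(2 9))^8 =((0 1 7 3 5 8 4)(2 9))^8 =(9)(0 1 7 3 5 8 4)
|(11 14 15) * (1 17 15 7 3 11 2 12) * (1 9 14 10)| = |(1 17 15 2 12 9 14 7 3 11 10)| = 11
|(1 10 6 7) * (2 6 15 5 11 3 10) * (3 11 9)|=20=|(1 2 6 7)(3 10 15 5 9)|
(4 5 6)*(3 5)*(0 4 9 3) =[4, 1, 2, 5, 0, 6, 9, 7, 8, 3] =(0 4)(3 5 6 9)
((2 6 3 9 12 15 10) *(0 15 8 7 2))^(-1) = ((0 15 10)(2 6 3 9 12 8 7))^(-1) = (0 10 15)(2 7 8 12 9 3 6)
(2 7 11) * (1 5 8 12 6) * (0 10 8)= (0 10 8 12 6 1 5)(2 7 11)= [10, 5, 7, 3, 4, 0, 1, 11, 12, 9, 8, 2, 6]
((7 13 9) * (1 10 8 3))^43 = (1 3 8 10)(7 13 9)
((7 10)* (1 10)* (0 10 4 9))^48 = (10)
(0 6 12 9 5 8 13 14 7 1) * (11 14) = (0 6 12 9 5 8 13 11 14 7 1) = [6, 0, 2, 3, 4, 8, 12, 1, 13, 5, 10, 14, 9, 11, 7]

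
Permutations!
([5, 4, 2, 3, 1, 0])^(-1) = [5, 4, 2, 3, 1, 0]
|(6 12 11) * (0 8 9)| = 3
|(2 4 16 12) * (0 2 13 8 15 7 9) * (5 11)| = |(0 2 4 16 12 13 8 15 7 9)(5 11)| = 10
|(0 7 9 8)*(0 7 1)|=|(0 1)(7 9 8)|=6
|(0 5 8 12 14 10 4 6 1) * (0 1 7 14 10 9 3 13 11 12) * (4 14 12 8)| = |(0 5 4 6 7 12 10 14 9 3 13 11 8)| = 13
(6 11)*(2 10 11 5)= (2 10 11 6 5)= [0, 1, 10, 3, 4, 2, 5, 7, 8, 9, 11, 6]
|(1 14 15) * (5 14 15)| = 2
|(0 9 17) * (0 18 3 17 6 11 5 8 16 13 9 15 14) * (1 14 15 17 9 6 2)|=|(0 17 18 3 9 2 1 14)(5 8 16 13 6 11)|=24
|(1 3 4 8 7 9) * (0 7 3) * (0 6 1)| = 6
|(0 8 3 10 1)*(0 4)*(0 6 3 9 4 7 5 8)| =|(1 7 5 8 9 4 6 3 10)| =9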